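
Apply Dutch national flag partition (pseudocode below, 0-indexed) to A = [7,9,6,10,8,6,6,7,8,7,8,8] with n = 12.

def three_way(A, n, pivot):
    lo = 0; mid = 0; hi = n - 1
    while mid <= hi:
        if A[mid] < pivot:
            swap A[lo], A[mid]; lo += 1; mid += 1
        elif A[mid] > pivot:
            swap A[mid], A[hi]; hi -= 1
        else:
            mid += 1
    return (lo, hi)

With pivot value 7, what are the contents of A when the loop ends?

pivot = 7; lo=0, mid=0, hi=11
A[mid]=7=7: mid=1
A[mid]=9>7: swap A[1],A[11]; hi=10 → [7,8,6,10,8,6,6,7,8,7,8,9]
A[mid]=8>7: swap A[1],A[10]; hi=9 → [7,8,6,10,8,6,6,7,8,7,8,9]
A[mid]=8>7: swap A[1],A[9]; hi=8 → [7,7,6,10,8,6,6,7,8,8,8,9]
A[mid]=7=7: mid=2
A[mid]=6<7: swap A[0],A[2]; lo=1,mid=3 → [6,7,7,10,8,6,6,7,8,8,8,9]
A[mid]=10>7: swap A[3],A[8]; hi=7 → [6,7,7,8,8,6,6,7,10,8,8,9]
A[mid]=8>7: swap A[3],A[7]; hi=6 → [6,7,7,7,8,6,6,8,10,8,8,9]
A[mid]=7=7: mid=4
A[mid]=8>7: swap A[4],A[6]; hi=5 → [6,7,7,7,6,6,8,8,10,8,8,9]
A[mid]=6<7: swap A[1],A[4]; lo=2,mid=5 → [6,6,7,7,7,6,8,8,10,8,8,9]
A[mid]=6<7: swap A[2],A[5]; lo=3,mid=6 → [6,6,6,7,7,7,8,8,10,8,8,9]
end: lo=3, hi=5; A = [6,6,6,7,7,7,8,8,10,8,8,9]

[6,6,6,7,7,7,8,8,10,8,8,9]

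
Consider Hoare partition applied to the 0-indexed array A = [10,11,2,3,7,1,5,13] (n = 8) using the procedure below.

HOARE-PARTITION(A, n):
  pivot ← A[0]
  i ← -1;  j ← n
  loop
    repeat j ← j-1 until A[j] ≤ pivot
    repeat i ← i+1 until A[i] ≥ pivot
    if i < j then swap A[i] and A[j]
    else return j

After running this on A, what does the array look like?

pivot = A[0] = 10; i = -1, j = 8
j→6 (A[6]=5≤10), i→0 (A[0]=10≥10); i<j, swap → [5,11,2,3,7,1,10,13]
j→5 (A[5]=1≤10), i→1 (A[1]=11≥10); i<j, swap → [5,1,2,3,7,11,10,13]
j→4, i→5; i≥j, return j=4. A = [5,1,2,3,7,11,10,13]

[5,1,2,3,7,11,10,13]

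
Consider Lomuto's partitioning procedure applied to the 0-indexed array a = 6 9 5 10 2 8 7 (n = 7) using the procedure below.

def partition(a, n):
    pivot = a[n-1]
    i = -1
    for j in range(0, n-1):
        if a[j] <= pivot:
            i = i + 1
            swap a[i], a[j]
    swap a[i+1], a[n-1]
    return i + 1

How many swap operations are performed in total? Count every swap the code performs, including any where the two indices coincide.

4

pivot = a[6] = 7; i = -1
j=0: a[0]=6 ≤ 7 → i=0, swap a[0],a[0] (no change) → 6 9 5 10 2 8 7
j=1: a[1]=9 > 7 → no swap
j=2: a[2]=5 ≤ 7 → i=1, swap a[1],a[2] → 6 5 9 10 2 8 7
j=3: a[3]=10 > 7 → no swap
j=4: a[4]=2 ≤ 7 → i=2, swap a[2],a[4] → 6 5 2 10 9 8 7
j=5: a[5]=8 > 7 → no swap
final swap a[3],a[6] → 6 5 2 7 9 8 10; return 3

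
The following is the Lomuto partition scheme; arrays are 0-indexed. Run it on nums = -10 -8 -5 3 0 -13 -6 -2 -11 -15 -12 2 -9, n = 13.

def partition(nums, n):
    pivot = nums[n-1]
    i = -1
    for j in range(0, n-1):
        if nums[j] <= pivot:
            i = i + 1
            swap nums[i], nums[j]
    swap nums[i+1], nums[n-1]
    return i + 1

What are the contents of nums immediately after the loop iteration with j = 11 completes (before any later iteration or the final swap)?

-10 -13 -11 -15 -12 -8 -6 -2 -5 3 0 2 -9

pivot = nums[12] = -9; i = -1
j=0: nums[0]=-10 ≤ -9 → i=0, swap nums[0],nums[0] (no change) → -10 -8 -5 3 0 -13 -6 -2 -11 -15 -12 2 -9
j=1: nums[1]=-8 > -9 → no swap
j=2: nums[2]=-5 > -9 → no swap
j=3: nums[3]=3 > -9 → no swap
j=4: nums[4]=0 > -9 → no swap
j=5: nums[5]=-13 ≤ -9 → i=1, swap nums[1],nums[5] → -10 -13 -5 3 0 -8 -6 -2 -11 -15 -12 2 -9
j=6: nums[6]=-6 > -9 → no swap
j=7: nums[7]=-2 > -9 → no swap
j=8: nums[8]=-11 ≤ -9 → i=2, swap nums[2],nums[8] → -10 -13 -11 3 0 -8 -6 -2 -5 -15 -12 2 -9
j=9: nums[9]=-15 ≤ -9 → i=3, swap nums[3],nums[9] → -10 -13 -11 -15 0 -8 -6 -2 -5 3 -12 2 -9
j=10: nums[10]=-12 ≤ -9 → i=4, swap nums[4],nums[10] → -10 -13 -11 -15 -12 -8 -6 -2 -5 3 0 2 -9
j=11: nums[11]=2 > -9 → no swap
(after j=11) nums = -10 -13 -11 -15 -12 -8 -6 -2 -5 3 0 2 -9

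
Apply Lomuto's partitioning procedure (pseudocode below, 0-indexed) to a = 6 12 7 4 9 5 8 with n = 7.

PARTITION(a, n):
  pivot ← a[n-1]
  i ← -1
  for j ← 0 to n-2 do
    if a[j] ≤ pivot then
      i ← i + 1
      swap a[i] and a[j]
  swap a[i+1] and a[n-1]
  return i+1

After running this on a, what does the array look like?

pivot=8, i=-1
j=0: 6≤8, i=0, swap(0,0) ⇒ 6 12 7 4 9 5 8
j=1: 12>8, skip
j=2: 7≤8, i=1, swap(1,2) ⇒ 6 7 12 4 9 5 8
j=3: 4≤8, i=2, swap(2,3) ⇒ 6 7 4 12 9 5 8
j=4: 9>8, skip
j=5: 5≤8, i=3, swap(3,5) ⇒ 6 7 4 5 9 12 8
swap(4,6) ⇒ 6 7 4 5 8 12 9; return 4

6 7 4 5 8 12 9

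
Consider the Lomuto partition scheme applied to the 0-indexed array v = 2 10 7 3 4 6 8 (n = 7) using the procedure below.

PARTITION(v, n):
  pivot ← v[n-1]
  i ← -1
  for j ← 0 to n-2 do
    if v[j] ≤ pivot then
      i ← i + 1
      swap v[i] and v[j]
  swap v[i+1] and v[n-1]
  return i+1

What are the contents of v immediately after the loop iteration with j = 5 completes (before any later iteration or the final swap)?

2 7 3 4 6 10 8

pivot = v[6] = 8; i = -1
j=0: v[0]=2 ≤ 8 → i=0, swap v[0],v[0] (no change) → 2 10 7 3 4 6 8
j=1: v[1]=10 > 8 → no swap
j=2: v[2]=7 ≤ 8 → i=1, swap v[1],v[2] → 2 7 10 3 4 6 8
j=3: v[3]=3 ≤ 8 → i=2, swap v[2],v[3] → 2 7 3 10 4 6 8
j=4: v[4]=4 ≤ 8 → i=3, swap v[3],v[4] → 2 7 3 4 10 6 8
j=5: v[5]=6 ≤ 8 → i=4, swap v[4],v[5] → 2 7 3 4 6 10 8
(after j=5) v = 2 7 3 4 6 10 8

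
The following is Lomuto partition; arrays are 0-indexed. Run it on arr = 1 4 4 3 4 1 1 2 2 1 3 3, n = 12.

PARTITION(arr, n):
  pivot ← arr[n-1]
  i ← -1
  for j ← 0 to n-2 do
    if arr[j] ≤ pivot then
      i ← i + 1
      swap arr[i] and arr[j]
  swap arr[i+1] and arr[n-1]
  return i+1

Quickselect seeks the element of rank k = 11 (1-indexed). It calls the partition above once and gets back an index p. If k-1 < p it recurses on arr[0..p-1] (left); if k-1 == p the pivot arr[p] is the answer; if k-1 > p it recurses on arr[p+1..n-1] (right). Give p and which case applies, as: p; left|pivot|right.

8; right

pivot = arr[11] = 3; i = -1
j=0: arr[0]=1 ≤ 3 → i=0, swap arr[0],arr[0] (no change) → 1 4 4 3 4 1 1 2 2 1 3 3
j=1: arr[1]=4 > 3 → no swap
j=2: arr[2]=4 > 3 → no swap
j=3: arr[3]=3 ≤ 3 → i=1, swap arr[1],arr[3] → 1 3 4 4 4 1 1 2 2 1 3 3
j=4: arr[4]=4 > 3 → no swap
j=5: arr[5]=1 ≤ 3 → i=2, swap arr[2],arr[5] → 1 3 1 4 4 4 1 2 2 1 3 3
j=6: arr[6]=1 ≤ 3 → i=3, swap arr[3],arr[6] → 1 3 1 1 4 4 4 2 2 1 3 3
j=7: arr[7]=2 ≤ 3 → i=4, swap arr[4],arr[7] → 1 3 1 1 2 4 4 4 2 1 3 3
j=8: arr[8]=2 ≤ 3 → i=5, swap arr[5],arr[8] → 1 3 1 1 2 2 4 4 4 1 3 3
j=9: arr[9]=1 ≤ 3 → i=6, swap arr[6],arr[9] → 1 3 1 1 2 2 1 4 4 4 3 3
j=10: arr[10]=3 ≤ 3 → i=7, swap arr[7],arr[10] → 1 3 1 1 2 2 1 3 4 4 4 3
final swap arr[8],arr[11] → 1 3 1 1 2 2 1 3 3 4 4 4; return 8
p = 8; k-1 = 10 > 8 ⇒ right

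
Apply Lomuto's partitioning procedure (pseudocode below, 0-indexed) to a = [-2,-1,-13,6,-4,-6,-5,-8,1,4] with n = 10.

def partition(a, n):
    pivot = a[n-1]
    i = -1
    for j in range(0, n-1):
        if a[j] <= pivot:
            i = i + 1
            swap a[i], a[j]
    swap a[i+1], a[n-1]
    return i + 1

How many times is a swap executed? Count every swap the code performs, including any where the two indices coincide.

9

pivot = a[9] = 4; i = -1
j=0: a[0]=-2 ≤ 4 → i=0, swap a[0],a[0] (no change) → [-2,-1,-13,6,-4,-6,-5,-8,1,4]
j=1: a[1]=-1 ≤ 4 → i=1, swap a[1],a[1] (no change) → [-2,-1,-13,6,-4,-6,-5,-8,1,4]
j=2: a[2]=-13 ≤ 4 → i=2, swap a[2],a[2] (no change) → [-2,-1,-13,6,-4,-6,-5,-8,1,4]
j=3: a[3]=6 > 4 → no swap
j=4: a[4]=-4 ≤ 4 → i=3, swap a[3],a[4] → [-2,-1,-13,-4,6,-6,-5,-8,1,4]
j=5: a[5]=-6 ≤ 4 → i=4, swap a[4],a[5] → [-2,-1,-13,-4,-6,6,-5,-8,1,4]
j=6: a[6]=-5 ≤ 4 → i=5, swap a[5],a[6] → [-2,-1,-13,-4,-6,-5,6,-8,1,4]
j=7: a[7]=-8 ≤ 4 → i=6, swap a[6],a[7] → [-2,-1,-13,-4,-6,-5,-8,6,1,4]
j=8: a[8]=1 ≤ 4 → i=7, swap a[7],a[8] → [-2,-1,-13,-4,-6,-5,-8,1,6,4]
final swap a[8],a[9] → [-2,-1,-13,-4,-6,-5,-8,1,4,6]; return 8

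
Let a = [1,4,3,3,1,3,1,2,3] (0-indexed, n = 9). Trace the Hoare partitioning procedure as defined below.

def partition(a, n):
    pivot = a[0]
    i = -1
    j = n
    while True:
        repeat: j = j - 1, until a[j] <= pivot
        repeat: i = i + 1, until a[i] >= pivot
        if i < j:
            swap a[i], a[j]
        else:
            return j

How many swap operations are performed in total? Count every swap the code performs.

2

pivot = a[0] = 1; i = -1, j = 9
j→6 (a[6]=1≤1), i→0 (a[0]=1≥1); i<j, swap → [1,4,3,3,1,3,1,2,3]
j→4 (a[4]=1≤1), i→1 (a[1]=4≥1); i<j, swap → [1,1,3,3,4,3,1,2,3]
j→1, i→2; i≥j, return j=1. a = [1,1,3,3,4,3,1,2,3]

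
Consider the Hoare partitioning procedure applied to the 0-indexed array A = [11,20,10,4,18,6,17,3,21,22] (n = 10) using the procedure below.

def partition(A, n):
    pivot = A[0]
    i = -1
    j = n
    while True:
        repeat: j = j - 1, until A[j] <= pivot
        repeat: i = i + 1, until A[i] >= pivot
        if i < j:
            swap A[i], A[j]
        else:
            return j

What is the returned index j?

pivot = A[0] = 11; i = -1, j = 10
j→7 (A[7]=3≤11), i→0 (A[0]=11≥11); i<j, swap → [3,20,10,4,18,6,17,11,21,22]
j→5 (A[5]=6≤11), i→1 (A[1]=20≥11); i<j, swap → [3,6,10,4,18,20,17,11,21,22]
j→3, i→4; i≥j, return j=3. A = [3,6,10,4,18,20,17,11,21,22]

3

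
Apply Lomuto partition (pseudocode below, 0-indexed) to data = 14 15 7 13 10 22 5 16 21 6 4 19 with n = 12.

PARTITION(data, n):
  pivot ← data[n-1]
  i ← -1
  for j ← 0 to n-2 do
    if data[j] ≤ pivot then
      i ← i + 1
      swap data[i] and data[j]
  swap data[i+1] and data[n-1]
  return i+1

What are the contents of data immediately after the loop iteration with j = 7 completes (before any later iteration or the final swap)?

pivot=19, i=-1
j=0: 14≤19, i=0, swap(0,0) ⇒ 14 15 7 13 10 22 5 16 21 6 4 19
j=1: 15≤19, i=1, swap(1,1) ⇒ 14 15 7 13 10 22 5 16 21 6 4 19
j=2: 7≤19, i=2, swap(2,2) ⇒ 14 15 7 13 10 22 5 16 21 6 4 19
j=3: 13≤19, i=3, swap(3,3) ⇒ 14 15 7 13 10 22 5 16 21 6 4 19
j=4: 10≤19, i=4, swap(4,4) ⇒ 14 15 7 13 10 22 5 16 21 6 4 19
j=5: 22>19, skip
j=6: 5≤19, i=5, swap(5,6) ⇒ 14 15 7 13 10 5 22 16 21 6 4 19
j=7: 16≤19, i=6, swap(6,7) ⇒ 14 15 7 13 10 5 16 22 21 6 4 19
(after j=7) data = 14 15 7 13 10 5 16 22 21 6 4 19

14 15 7 13 10 5 16 22 21 6 4 19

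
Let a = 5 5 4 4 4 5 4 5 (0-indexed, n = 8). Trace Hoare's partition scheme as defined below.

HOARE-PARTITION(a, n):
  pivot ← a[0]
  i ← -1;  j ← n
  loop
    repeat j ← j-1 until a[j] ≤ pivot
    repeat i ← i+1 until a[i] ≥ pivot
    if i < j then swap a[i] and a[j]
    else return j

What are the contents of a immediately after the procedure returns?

pivot=5
j stops at 7 (5), i stops at 0 (5); swap ⇒ 5 5 4 4 4 5 4 5
j stops at 6 (4), i stops at 1 (5); swap ⇒ 5 4 4 4 4 5 5 5
j stops at 5, i stops at 5; i≥j ⇒ return 5. a=5 4 4 4 4 5 5 5

5 4 4 4 4 5 5 5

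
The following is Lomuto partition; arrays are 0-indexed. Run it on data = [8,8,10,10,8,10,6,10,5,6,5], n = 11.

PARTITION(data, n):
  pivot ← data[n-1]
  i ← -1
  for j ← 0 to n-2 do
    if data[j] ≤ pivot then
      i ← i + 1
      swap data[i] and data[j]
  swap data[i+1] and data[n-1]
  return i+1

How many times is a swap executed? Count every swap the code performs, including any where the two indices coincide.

2

pivot = data[10] = 5; i = -1
j=0: data[0]=8 > 5 → no swap
j=1: data[1]=8 > 5 → no swap
j=2: data[2]=10 > 5 → no swap
j=3: data[3]=10 > 5 → no swap
j=4: data[4]=8 > 5 → no swap
j=5: data[5]=10 > 5 → no swap
j=6: data[6]=6 > 5 → no swap
j=7: data[7]=10 > 5 → no swap
j=8: data[8]=5 ≤ 5 → i=0, swap data[0],data[8] → [5,8,10,10,8,10,6,10,8,6,5]
j=9: data[9]=6 > 5 → no swap
final swap data[1],data[10] → [5,5,10,10,8,10,6,10,8,6,8]; return 1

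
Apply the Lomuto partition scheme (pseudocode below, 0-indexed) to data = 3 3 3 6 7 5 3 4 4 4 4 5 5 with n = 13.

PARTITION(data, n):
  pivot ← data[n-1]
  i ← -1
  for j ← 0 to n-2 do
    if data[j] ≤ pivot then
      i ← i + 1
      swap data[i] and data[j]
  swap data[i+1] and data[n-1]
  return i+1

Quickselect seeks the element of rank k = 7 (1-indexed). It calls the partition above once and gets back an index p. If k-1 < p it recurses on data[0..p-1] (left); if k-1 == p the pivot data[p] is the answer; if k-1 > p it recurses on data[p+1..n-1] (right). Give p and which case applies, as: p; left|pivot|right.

pivot = data[12] = 5; i = -1
j=0: data[0]=3 ≤ 5 → i=0, swap data[0],data[0] (no change) → 3 3 3 6 7 5 3 4 4 4 4 5 5
j=1: data[1]=3 ≤ 5 → i=1, swap data[1],data[1] (no change) → 3 3 3 6 7 5 3 4 4 4 4 5 5
j=2: data[2]=3 ≤ 5 → i=2, swap data[2],data[2] (no change) → 3 3 3 6 7 5 3 4 4 4 4 5 5
j=3: data[3]=6 > 5 → no swap
j=4: data[4]=7 > 5 → no swap
j=5: data[5]=5 ≤ 5 → i=3, swap data[3],data[5] → 3 3 3 5 7 6 3 4 4 4 4 5 5
j=6: data[6]=3 ≤ 5 → i=4, swap data[4],data[6] → 3 3 3 5 3 6 7 4 4 4 4 5 5
j=7: data[7]=4 ≤ 5 → i=5, swap data[5],data[7] → 3 3 3 5 3 4 7 6 4 4 4 5 5
j=8: data[8]=4 ≤ 5 → i=6, swap data[6],data[8] → 3 3 3 5 3 4 4 6 7 4 4 5 5
j=9: data[9]=4 ≤ 5 → i=7, swap data[7],data[9] → 3 3 3 5 3 4 4 4 7 6 4 5 5
j=10: data[10]=4 ≤ 5 → i=8, swap data[8],data[10] → 3 3 3 5 3 4 4 4 4 6 7 5 5
j=11: data[11]=5 ≤ 5 → i=9, swap data[9],data[11] → 3 3 3 5 3 4 4 4 4 5 7 6 5
final swap data[10],data[12] → 3 3 3 5 3 4 4 4 4 5 5 6 7; return 10
p = 10; k-1 = 6 < 10 ⇒ left

10; left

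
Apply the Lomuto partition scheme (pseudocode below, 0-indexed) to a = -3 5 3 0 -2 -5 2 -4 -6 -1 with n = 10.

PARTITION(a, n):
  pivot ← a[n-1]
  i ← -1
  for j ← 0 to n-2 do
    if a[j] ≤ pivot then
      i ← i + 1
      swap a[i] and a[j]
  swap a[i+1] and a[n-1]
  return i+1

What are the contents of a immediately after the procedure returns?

-3 -2 -5 -4 -6 -1 2 0 5 3

pivot = a[9] = -1; i = -1
j=0: a[0]=-3 ≤ -1 → i=0, swap a[0],a[0] (no change) → -3 5 3 0 -2 -5 2 -4 -6 -1
j=1: a[1]=5 > -1 → no swap
j=2: a[2]=3 > -1 → no swap
j=3: a[3]=0 > -1 → no swap
j=4: a[4]=-2 ≤ -1 → i=1, swap a[1],a[4] → -3 -2 3 0 5 -5 2 -4 -6 -1
j=5: a[5]=-5 ≤ -1 → i=2, swap a[2],a[5] → -3 -2 -5 0 5 3 2 -4 -6 -1
j=6: a[6]=2 > -1 → no swap
j=7: a[7]=-4 ≤ -1 → i=3, swap a[3],a[7] → -3 -2 -5 -4 5 3 2 0 -6 -1
j=8: a[8]=-6 ≤ -1 → i=4, swap a[4],a[8] → -3 -2 -5 -4 -6 3 2 0 5 -1
final swap a[5],a[9] → -3 -2 -5 -4 -6 -1 2 0 5 3; return 5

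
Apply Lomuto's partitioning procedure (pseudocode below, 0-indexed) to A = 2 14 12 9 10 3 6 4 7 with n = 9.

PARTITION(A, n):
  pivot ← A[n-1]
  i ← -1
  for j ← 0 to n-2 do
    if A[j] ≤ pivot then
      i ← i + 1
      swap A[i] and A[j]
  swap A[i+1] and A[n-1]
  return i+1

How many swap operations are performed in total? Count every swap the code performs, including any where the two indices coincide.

5

pivot = A[8] = 7; i = -1
j=0: A[0]=2 ≤ 7 → i=0, swap A[0],A[0] (no change) → 2 14 12 9 10 3 6 4 7
j=1: A[1]=14 > 7 → no swap
j=2: A[2]=12 > 7 → no swap
j=3: A[3]=9 > 7 → no swap
j=4: A[4]=10 > 7 → no swap
j=5: A[5]=3 ≤ 7 → i=1, swap A[1],A[5] → 2 3 12 9 10 14 6 4 7
j=6: A[6]=6 ≤ 7 → i=2, swap A[2],A[6] → 2 3 6 9 10 14 12 4 7
j=7: A[7]=4 ≤ 7 → i=3, swap A[3],A[7] → 2 3 6 4 10 14 12 9 7
final swap A[4],A[8] → 2 3 6 4 7 14 12 9 10; return 4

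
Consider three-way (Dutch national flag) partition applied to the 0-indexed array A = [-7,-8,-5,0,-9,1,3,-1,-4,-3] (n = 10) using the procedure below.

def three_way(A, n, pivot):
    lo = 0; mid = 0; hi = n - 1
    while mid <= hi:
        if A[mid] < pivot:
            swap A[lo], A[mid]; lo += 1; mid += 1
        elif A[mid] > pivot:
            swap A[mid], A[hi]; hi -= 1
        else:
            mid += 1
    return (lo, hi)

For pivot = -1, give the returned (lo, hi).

(6, 6)

pivot = -1; lo=0, mid=0, hi=9
A[mid]=-7<-1: swap A[0],A[0]; lo=1,mid=1 → [-7,-8,-5,0,-9,1,3,-1,-4,-3]
A[mid]=-8<-1: swap A[1],A[1]; lo=2,mid=2 → [-7,-8,-5,0,-9,1,3,-1,-4,-3]
A[mid]=-5<-1: swap A[2],A[2]; lo=3,mid=3 → [-7,-8,-5,0,-9,1,3,-1,-4,-3]
A[mid]=0>-1: swap A[3],A[9]; hi=8 → [-7,-8,-5,-3,-9,1,3,-1,-4,0]
A[mid]=-3<-1: swap A[3],A[3]; lo=4,mid=4 → [-7,-8,-5,-3,-9,1,3,-1,-4,0]
A[mid]=-9<-1: swap A[4],A[4]; lo=5,mid=5 → [-7,-8,-5,-3,-9,1,3,-1,-4,0]
A[mid]=1>-1: swap A[5],A[8]; hi=7 → [-7,-8,-5,-3,-9,-4,3,-1,1,0]
A[mid]=-4<-1: swap A[5],A[5]; lo=6,mid=6 → [-7,-8,-5,-3,-9,-4,3,-1,1,0]
A[mid]=3>-1: swap A[6],A[7]; hi=6 → [-7,-8,-5,-3,-9,-4,-1,3,1,0]
A[mid]=-1=-1: mid=7
end: lo=6, hi=6; A = [-7,-8,-5,-3,-9,-4,-1,3,1,0]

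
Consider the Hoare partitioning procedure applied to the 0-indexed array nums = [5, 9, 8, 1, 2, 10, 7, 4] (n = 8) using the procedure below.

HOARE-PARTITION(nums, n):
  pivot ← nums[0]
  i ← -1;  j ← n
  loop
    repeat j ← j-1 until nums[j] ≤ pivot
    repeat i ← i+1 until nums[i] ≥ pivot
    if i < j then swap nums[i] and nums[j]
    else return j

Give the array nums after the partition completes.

[4, 2, 1, 8, 9, 10, 7, 5]

pivot = nums[0] = 5; i = -1, j = 8
j→7 (nums[7]=4≤5), i→0 (nums[0]=5≥5); i<j, swap → [4, 9, 8, 1, 2, 10, 7, 5]
j→4 (nums[4]=2≤5), i→1 (nums[1]=9≥5); i<j, swap → [4, 2, 8, 1, 9, 10, 7, 5]
j→3 (nums[3]=1≤5), i→2 (nums[2]=8≥5); i<j, swap → [4, 2, 1, 8, 9, 10, 7, 5]
j→2, i→3; i≥j, return j=2. nums = [4, 2, 1, 8, 9, 10, 7, 5]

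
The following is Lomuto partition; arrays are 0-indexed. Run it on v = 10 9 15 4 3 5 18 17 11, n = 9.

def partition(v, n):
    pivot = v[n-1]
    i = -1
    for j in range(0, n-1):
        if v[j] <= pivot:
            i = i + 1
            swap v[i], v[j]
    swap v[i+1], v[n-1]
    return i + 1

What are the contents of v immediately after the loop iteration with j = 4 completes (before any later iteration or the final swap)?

10 9 4 3 15 5 18 17 11

pivot = v[8] = 11; i = -1
j=0: v[0]=10 ≤ 11 → i=0, swap v[0],v[0] (no change) → 10 9 15 4 3 5 18 17 11
j=1: v[1]=9 ≤ 11 → i=1, swap v[1],v[1] (no change) → 10 9 15 4 3 5 18 17 11
j=2: v[2]=15 > 11 → no swap
j=3: v[3]=4 ≤ 11 → i=2, swap v[2],v[3] → 10 9 4 15 3 5 18 17 11
j=4: v[4]=3 ≤ 11 → i=3, swap v[3],v[4] → 10 9 4 3 15 5 18 17 11
(after j=4) v = 10 9 4 3 15 5 18 17 11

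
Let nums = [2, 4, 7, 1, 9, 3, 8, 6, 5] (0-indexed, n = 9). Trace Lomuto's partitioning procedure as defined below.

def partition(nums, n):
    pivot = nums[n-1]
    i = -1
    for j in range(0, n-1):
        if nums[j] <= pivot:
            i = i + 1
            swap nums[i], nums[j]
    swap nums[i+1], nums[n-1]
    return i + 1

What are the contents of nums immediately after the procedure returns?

[2, 4, 1, 3, 5, 7, 8, 6, 9]

pivot=5, i=-1
j=0: 2≤5, i=0, swap(0,0) ⇒ [2, 4, 7, 1, 9, 3, 8, 6, 5]
j=1: 4≤5, i=1, swap(1,1) ⇒ [2, 4, 7, 1, 9, 3, 8, 6, 5]
j=2: 7>5, skip
j=3: 1≤5, i=2, swap(2,3) ⇒ [2, 4, 1, 7, 9, 3, 8, 6, 5]
j=4: 9>5, skip
j=5: 3≤5, i=3, swap(3,5) ⇒ [2, 4, 1, 3, 9, 7, 8, 6, 5]
j=6: 8>5, skip
j=7: 6>5, skip
swap(4,8) ⇒ [2, 4, 1, 3, 5, 7, 8, 6, 9]; return 4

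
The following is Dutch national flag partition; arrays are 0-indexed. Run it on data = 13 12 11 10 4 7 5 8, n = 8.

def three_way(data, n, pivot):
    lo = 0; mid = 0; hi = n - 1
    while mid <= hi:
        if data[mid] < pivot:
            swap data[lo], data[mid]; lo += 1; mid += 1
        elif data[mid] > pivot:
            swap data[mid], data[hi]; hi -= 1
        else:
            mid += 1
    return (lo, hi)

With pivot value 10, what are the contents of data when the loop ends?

pivot = 10; lo=0, mid=0, hi=7
data[mid]=13>10: swap data[0],data[7]; hi=6 → 8 12 11 10 4 7 5 13
data[mid]=8<10: swap data[0],data[0]; lo=1,mid=1 → 8 12 11 10 4 7 5 13
data[mid]=12>10: swap data[1],data[6]; hi=5 → 8 5 11 10 4 7 12 13
data[mid]=5<10: swap data[1],data[1]; lo=2,mid=2 → 8 5 11 10 4 7 12 13
data[mid]=11>10: swap data[2],data[5]; hi=4 → 8 5 7 10 4 11 12 13
data[mid]=7<10: swap data[2],data[2]; lo=3,mid=3 → 8 5 7 10 4 11 12 13
data[mid]=10=10: mid=4
data[mid]=4<10: swap data[3],data[4]; lo=4,mid=5 → 8 5 7 4 10 11 12 13
end: lo=4, hi=4; data = 8 5 7 4 10 11 12 13

8 5 7 4 10 11 12 13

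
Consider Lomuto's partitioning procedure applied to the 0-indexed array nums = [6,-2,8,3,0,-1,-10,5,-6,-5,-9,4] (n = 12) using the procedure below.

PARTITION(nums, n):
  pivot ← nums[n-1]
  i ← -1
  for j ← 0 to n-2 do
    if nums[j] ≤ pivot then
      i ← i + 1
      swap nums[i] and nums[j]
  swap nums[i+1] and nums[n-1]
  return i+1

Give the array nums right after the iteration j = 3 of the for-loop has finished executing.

[-2,3,8,6,0,-1,-10,5,-6,-5,-9,4]

pivot=4, i=-1
j=0: 6>4, skip
j=1: -2≤4, i=0, swap(0,1) ⇒ [-2,6,8,3,0,-1,-10,5,-6,-5,-9,4]
j=2: 8>4, skip
j=3: 3≤4, i=1, swap(1,3) ⇒ [-2,3,8,6,0,-1,-10,5,-6,-5,-9,4]
(after j=3) nums = [-2,3,8,6,0,-1,-10,5,-6,-5,-9,4]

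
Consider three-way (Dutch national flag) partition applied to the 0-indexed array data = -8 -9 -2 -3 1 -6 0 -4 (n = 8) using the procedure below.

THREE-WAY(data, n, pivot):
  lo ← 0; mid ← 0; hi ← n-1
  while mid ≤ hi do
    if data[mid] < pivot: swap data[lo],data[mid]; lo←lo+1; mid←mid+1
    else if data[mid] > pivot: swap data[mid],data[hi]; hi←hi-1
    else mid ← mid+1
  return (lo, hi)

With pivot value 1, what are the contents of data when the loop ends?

-8 -9 -2 -3 -6 0 -4 1

pivot = 1; lo=0, mid=0, hi=7
data[mid]=-8<1: swap data[0],data[0]; lo=1,mid=1 → -8 -9 -2 -3 1 -6 0 -4
data[mid]=-9<1: swap data[1],data[1]; lo=2,mid=2 → -8 -9 -2 -3 1 -6 0 -4
data[mid]=-2<1: swap data[2],data[2]; lo=3,mid=3 → -8 -9 -2 -3 1 -6 0 -4
data[mid]=-3<1: swap data[3],data[3]; lo=4,mid=4 → -8 -9 -2 -3 1 -6 0 -4
data[mid]=1=1: mid=5
data[mid]=-6<1: swap data[4],data[5]; lo=5,mid=6 → -8 -9 -2 -3 -6 1 0 -4
data[mid]=0<1: swap data[5],data[6]; lo=6,mid=7 → -8 -9 -2 -3 -6 0 1 -4
data[mid]=-4<1: swap data[6],data[7]; lo=7,mid=8 → -8 -9 -2 -3 -6 0 -4 1
end: lo=7, hi=7; data = -8 -9 -2 -3 -6 0 -4 1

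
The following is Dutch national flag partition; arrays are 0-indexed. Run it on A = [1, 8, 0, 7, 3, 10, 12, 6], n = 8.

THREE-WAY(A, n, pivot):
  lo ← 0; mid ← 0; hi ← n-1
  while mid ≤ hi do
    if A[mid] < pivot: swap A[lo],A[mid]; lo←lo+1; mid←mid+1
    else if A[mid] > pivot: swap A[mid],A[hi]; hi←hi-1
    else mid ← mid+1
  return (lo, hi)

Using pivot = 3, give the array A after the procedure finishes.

pivot = 3; lo=0, mid=0, hi=7
A[mid]=1<3: swap A[0],A[0]; lo=1,mid=1 → [1, 8, 0, 7, 3, 10, 12, 6]
A[mid]=8>3: swap A[1],A[7]; hi=6 → [1, 6, 0, 7, 3, 10, 12, 8]
A[mid]=6>3: swap A[1],A[6]; hi=5 → [1, 12, 0, 7, 3, 10, 6, 8]
A[mid]=12>3: swap A[1],A[5]; hi=4 → [1, 10, 0, 7, 3, 12, 6, 8]
A[mid]=10>3: swap A[1],A[4]; hi=3 → [1, 3, 0, 7, 10, 12, 6, 8]
A[mid]=3=3: mid=2
A[mid]=0<3: swap A[1],A[2]; lo=2,mid=3 → [1, 0, 3, 7, 10, 12, 6, 8]
A[mid]=7>3: swap A[3],A[3]; hi=2 → [1, 0, 3, 7, 10, 12, 6, 8]
end: lo=2, hi=2; A = [1, 0, 3, 7, 10, 12, 6, 8]

[1, 0, 3, 7, 10, 12, 6, 8]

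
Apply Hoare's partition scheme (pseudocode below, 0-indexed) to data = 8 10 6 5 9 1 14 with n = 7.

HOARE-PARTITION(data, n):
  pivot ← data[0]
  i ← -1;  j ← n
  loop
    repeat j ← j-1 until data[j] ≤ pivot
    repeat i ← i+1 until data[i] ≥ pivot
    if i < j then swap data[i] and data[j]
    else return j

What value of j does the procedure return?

2

pivot = data[0] = 8; i = -1, j = 7
j→5 (data[5]=1≤8), i→0 (data[0]=8≥8); i<j, swap → 1 10 6 5 9 8 14
j→3 (data[3]=5≤8), i→1 (data[1]=10≥8); i<j, swap → 1 5 6 10 9 8 14
j→2, i→3; i≥j, return j=2. data = 1 5 6 10 9 8 14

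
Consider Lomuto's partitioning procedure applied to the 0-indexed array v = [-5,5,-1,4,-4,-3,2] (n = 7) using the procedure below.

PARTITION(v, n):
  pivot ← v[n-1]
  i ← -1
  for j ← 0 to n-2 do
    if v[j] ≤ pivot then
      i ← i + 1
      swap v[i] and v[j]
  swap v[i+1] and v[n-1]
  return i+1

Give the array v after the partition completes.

[-5,-1,-4,-3,2,4,5]

pivot = v[6] = 2; i = -1
j=0: v[0]=-5 ≤ 2 → i=0, swap v[0],v[0] (no change) → [-5,5,-1,4,-4,-3,2]
j=1: v[1]=5 > 2 → no swap
j=2: v[2]=-1 ≤ 2 → i=1, swap v[1],v[2] → [-5,-1,5,4,-4,-3,2]
j=3: v[3]=4 > 2 → no swap
j=4: v[4]=-4 ≤ 2 → i=2, swap v[2],v[4] → [-5,-1,-4,4,5,-3,2]
j=5: v[5]=-3 ≤ 2 → i=3, swap v[3],v[5] → [-5,-1,-4,-3,5,4,2]
final swap v[4],v[6] → [-5,-1,-4,-3,2,4,5]; return 4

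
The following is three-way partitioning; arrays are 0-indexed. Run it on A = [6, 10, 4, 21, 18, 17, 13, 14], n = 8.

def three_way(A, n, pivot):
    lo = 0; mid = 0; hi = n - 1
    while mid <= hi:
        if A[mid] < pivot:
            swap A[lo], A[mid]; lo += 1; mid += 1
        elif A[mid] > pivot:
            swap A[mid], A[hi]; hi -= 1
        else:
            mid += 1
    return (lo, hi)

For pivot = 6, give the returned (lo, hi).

lo=0 mid=0 hi=7
6=6: mid=1
10>6: swap(1,7), hi=6 ⇒ [6, 14, 4, 21, 18, 17, 13, 10]
14>6: swap(1,6), hi=5 ⇒ [6, 13, 4, 21, 18, 17, 14, 10]
13>6: swap(1,5), hi=4 ⇒ [6, 17, 4, 21, 18, 13, 14, 10]
17>6: swap(1,4), hi=3 ⇒ [6, 18, 4, 21, 17, 13, 14, 10]
18>6: swap(1,3), hi=2 ⇒ [6, 21, 4, 18, 17, 13, 14, 10]
21>6: swap(1,2), hi=1 ⇒ [6, 4, 21, 18, 17, 13, 14, 10]
4<6: swap(0,1), lo=1 mid=2 ⇒ [4, 6, 21, 18, 17, 13, 14, 10]
done. lo=1 hi=1; A=[4, 6, 21, 18, 17, 13, 14, 10]

(1, 1)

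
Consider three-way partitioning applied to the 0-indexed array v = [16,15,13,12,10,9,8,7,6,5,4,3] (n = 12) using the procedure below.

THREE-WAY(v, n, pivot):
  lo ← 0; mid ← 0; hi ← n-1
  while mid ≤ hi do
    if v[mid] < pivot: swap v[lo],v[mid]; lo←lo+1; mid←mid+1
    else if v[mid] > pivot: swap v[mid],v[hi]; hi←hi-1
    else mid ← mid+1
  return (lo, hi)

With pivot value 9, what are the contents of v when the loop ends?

[3,4,5,6,7,8,9,10,12,13,15,16]

lo=0 mid=0 hi=11
16>9: swap(0,11), hi=10 ⇒ [3,15,13,12,10,9,8,7,6,5,4,16]
3<9: swap(0,0), lo=1 mid=1 ⇒ [3,15,13,12,10,9,8,7,6,5,4,16]
15>9: swap(1,10), hi=9 ⇒ [3,4,13,12,10,9,8,7,6,5,15,16]
4<9: swap(1,1), lo=2 mid=2 ⇒ [3,4,13,12,10,9,8,7,6,5,15,16]
13>9: swap(2,9), hi=8 ⇒ [3,4,5,12,10,9,8,7,6,13,15,16]
5<9: swap(2,2), lo=3 mid=3 ⇒ [3,4,5,12,10,9,8,7,6,13,15,16]
12>9: swap(3,8), hi=7 ⇒ [3,4,5,6,10,9,8,7,12,13,15,16]
6<9: swap(3,3), lo=4 mid=4 ⇒ [3,4,5,6,10,9,8,7,12,13,15,16]
10>9: swap(4,7), hi=6 ⇒ [3,4,5,6,7,9,8,10,12,13,15,16]
7<9: swap(4,4), lo=5 mid=5 ⇒ [3,4,5,6,7,9,8,10,12,13,15,16]
9=9: mid=6
8<9: swap(5,6), lo=6 mid=7 ⇒ [3,4,5,6,7,8,9,10,12,13,15,16]
done. lo=6 hi=6; v=[3,4,5,6,7,8,9,10,12,13,15,16]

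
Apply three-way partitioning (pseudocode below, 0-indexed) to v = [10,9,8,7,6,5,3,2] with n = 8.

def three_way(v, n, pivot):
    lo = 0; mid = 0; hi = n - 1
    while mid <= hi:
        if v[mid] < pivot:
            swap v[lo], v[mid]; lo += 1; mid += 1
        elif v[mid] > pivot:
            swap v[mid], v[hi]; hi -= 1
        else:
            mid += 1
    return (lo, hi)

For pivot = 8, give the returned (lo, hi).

lo=0 mid=0 hi=7
10>8: swap(0,7), hi=6 ⇒ [2,9,8,7,6,5,3,10]
2<8: swap(0,0), lo=1 mid=1 ⇒ [2,9,8,7,6,5,3,10]
9>8: swap(1,6), hi=5 ⇒ [2,3,8,7,6,5,9,10]
3<8: swap(1,1), lo=2 mid=2 ⇒ [2,3,8,7,6,5,9,10]
8=8: mid=3
7<8: swap(2,3), lo=3 mid=4 ⇒ [2,3,7,8,6,5,9,10]
6<8: swap(3,4), lo=4 mid=5 ⇒ [2,3,7,6,8,5,9,10]
5<8: swap(4,5), lo=5 mid=6 ⇒ [2,3,7,6,5,8,9,10]
done. lo=5 hi=5; v=[2,3,7,6,5,8,9,10]

(5, 5)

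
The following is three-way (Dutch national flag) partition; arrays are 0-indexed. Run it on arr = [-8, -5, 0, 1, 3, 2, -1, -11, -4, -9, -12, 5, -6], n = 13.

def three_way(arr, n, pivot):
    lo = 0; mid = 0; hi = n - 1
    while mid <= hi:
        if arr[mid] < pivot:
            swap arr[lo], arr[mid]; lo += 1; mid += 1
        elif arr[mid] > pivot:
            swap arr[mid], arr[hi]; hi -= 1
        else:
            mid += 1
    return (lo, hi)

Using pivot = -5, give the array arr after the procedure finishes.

pivot = -5; lo=0, mid=0, hi=12
arr[mid]=-8<-5: swap arr[0],arr[0]; lo=1,mid=1 → [-8, -5, 0, 1, 3, 2, -1, -11, -4, -9, -12, 5, -6]
arr[mid]=-5=-5: mid=2
arr[mid]=0>-5: swap arr[2],arr[12]; hi=11 → [-8, -5, -6, 1, 3, 2, -1, -11, -4, -9, -12, 5, 0]
arr[mid]=-6<-5: swap arr[1],arr[2]; lo=2,mid=3 → [-8, -6, -5, 1, 3, 2, -1, -11, -4, -9, -12, 5, 0]
arr[mid]=1>-5: swap arr[3],arr[11]; hi=10 → [-8, -6, -5, 5, 3, 2, -1, -11, -4, -9, -12, 1, 0]
arr[mid]=5>-5: swap arr[3],arr[10]; hi=9 → [-8, -6, -5, -12, 3, 2, -1, -11, -4, -9, 5, 1, 0]
arr[mid]=-12<-5: swap arr[2],arr[3]; lo=3,mid=4 → [-8, -6, -12, -5, 3, 2, -1, -11, -4, -9, 5, 1, 0]
arr[mid]=3>-5: swap arr[4],arr[9]; hi=8 → [-8, -6, -12, -5, -9, 2, -1, -11, -4, 3, 5, 1, 0]
arr[mid]=-9<-5: swap arr[3],arr[4]; lo=4,mid=5 → [-8, -6, -12, -9, -5, 2, -1, -11, -4, 3, 5, 1, 0]
arr[mid]=2>-5: swap arr[5],arr[8]; hi=7 → [-8, -6, -12, -9, -5, -4, -1, -11, 2, 3, 5, 1, 0]
arr[mid]=-4>-5: swap arr[5],arr[7]; hi=6 → [-8, -6, -12, -9, -5, -11, -1, -4, 2, 3, 5, 1, 0]
arr[mid]=-11<-5: swap arr[4],arr[5]; lo=5,mid=6 → [-8, -6, -12, -9, -11, -5, -1, -4, 2, 3, 5, 1, 0]
arr[mid]=-1>-5: swap arr[6],arr[6]; hi=5 → [-8, -6, -12, -9, -11, -5, -1, -4, 2, 3, 5, 1, 0]
end: lo=5, hi=5; arr = [-8, -6, -12, -9, -11, -5, -1, -4, 2, 3, 5, 1, 0]

[-8, -6, -12, -9, -11, -5, -1, -4, 2, 3, 5, 1, 0]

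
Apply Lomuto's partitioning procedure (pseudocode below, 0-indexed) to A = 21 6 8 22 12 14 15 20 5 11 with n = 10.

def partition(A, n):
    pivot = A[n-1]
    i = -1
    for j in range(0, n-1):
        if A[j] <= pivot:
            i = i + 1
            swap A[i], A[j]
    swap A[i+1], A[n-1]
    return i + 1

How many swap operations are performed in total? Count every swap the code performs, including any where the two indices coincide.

4

pivot = A[9] = 11; i = -1
j=0: A[0]=21 > 11 → no swap
j=1: A[1]=6 ≤ 11 → i=0, swap A[0],A[1] → 6 21 8 22 12 14 15 20 5 11
j=2: A[2]=8 ≤ 11 → i=1, swap A[1],A[2] → 6 8 21 22 12 14 15 20 5 11
j=3: A[3]=22 > 11 → no swap
j=4: A[4]=12 > 11 → no swap
j=5: A[5]=14 > 11 → no swap
j=6: A[6]=15 > 11 → no swap
j=7: A[7]=20 > 11 → no swap
j=8: A[8]=5 ≤ 11 → i=2, swap A[2],A[8] → 6 8 5 22 12 14 15 20 21 11
final swap A[3],A[9] → 6 8 5 11 12 14 15 20 21 22; return 3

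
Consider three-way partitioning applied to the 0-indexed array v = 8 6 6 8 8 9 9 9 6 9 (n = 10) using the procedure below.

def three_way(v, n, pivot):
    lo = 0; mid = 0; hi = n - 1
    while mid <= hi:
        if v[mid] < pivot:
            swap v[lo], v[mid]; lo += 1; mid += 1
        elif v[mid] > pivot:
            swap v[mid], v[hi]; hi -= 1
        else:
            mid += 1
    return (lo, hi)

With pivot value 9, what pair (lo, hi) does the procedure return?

(6, 9)

lo=0 mid=0 hi=9
8<9: swap(0,0), lo=1 mid=1 ⇒ 8 6 6 8 8 9 9 9 6 9
6<9: swap(1,1), lo=2 mid=2 ⇒ 8 6 6 8 8 9 9 9 6 9
6<9: swap(2,2), lo=3 mid=3 ⇒ 8 6 6 8 8 9 9 9 6 9
8<9: swap(3,3), lo=4 mid=4 ⇒ 8 6 6 8 8 9 9 9 6 9
8<9: swap(4,4), lo=5 mid=5 ⇒ 8 6 6 8 8 9 9 9 6 9
9=9: mid=6
9=9: mid=7
9=9: mid=8
6<9: swap(5,8), lo=6 mid=9 ⇒ 8 6 6 8 8 6 9 9 9 9
9=9: mid=10
done. lo=6 hi=9; v=8 6 6 8 8 6 9 9 9 9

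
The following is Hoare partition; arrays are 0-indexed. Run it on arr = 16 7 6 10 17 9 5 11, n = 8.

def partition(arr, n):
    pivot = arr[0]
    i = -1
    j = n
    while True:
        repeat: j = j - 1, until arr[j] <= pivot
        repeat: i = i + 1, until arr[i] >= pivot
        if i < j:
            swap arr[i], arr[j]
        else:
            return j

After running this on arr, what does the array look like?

pivot = arr[0] = 16; i = -1, j = 8
j→7 (arr[7]=11≤16), i→0 (arr[0]=16≥16); i<j, swap → 11 7 6 10 17 9 5 16
j→6 (arr[6]=5≤16), i→4 (arr[4]=17≥16); i<j, swap → 11 7 6 10 5 9 17 16
j→5, i→6; i≥j, return j=5. arr = 11 7 6 10 5 9 17 16

11 7 6 10 5 9 17 16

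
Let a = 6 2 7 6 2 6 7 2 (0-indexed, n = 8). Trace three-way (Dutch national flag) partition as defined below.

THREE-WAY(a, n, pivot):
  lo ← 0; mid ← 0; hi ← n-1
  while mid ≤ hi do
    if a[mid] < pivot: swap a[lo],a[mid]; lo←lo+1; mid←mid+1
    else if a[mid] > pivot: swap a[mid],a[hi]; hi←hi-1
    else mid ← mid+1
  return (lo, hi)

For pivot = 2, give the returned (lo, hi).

(0, 2)

lo=0 mid=0 hi=7
6>2: swap(0,7), hi=6 ⇒ 2 2 7 6 2 6 7 6
2=2: mid=1
2=2: mid=2
7>2: swap(2,6), hi=5 ⇒ 2 2 7 6 2 6 7 6
7>2: swap(2,5), hi=4 ⇒ 2 2 6 6 2 7 7 6
6>2: swap(2,4), hi=3 ⇒ 2 2 2 6 6 7 7 6
2=2: mid=3
6>2: swap(3,3), hi=2 ⇒ 2 2 2 6 6 7 7 6
done. lo=0 hi=2; a=2 2 2 6 6 7 7 6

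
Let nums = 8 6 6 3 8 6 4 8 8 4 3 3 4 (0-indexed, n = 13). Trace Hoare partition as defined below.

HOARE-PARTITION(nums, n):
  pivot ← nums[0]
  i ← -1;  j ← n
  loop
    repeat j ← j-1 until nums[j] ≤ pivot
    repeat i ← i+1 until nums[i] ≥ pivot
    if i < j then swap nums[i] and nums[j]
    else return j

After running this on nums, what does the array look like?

4 6 6 3 3 6 4 3 4 8 8 8 8

pivot=8
j stops at 12 (4), i stops at 0 (8); swap ⇒ 4 6 6 3 8 6 4 8 8 4 3 3 8
j stops at 11 (3), i stops at 4 (8); swap ⇒ 4 6 6 3 3 6 4 8 8 4 3 8 8
j stops at 10 (3), i stops at 7 (8); swap ⇒ 4 6 6 3 3 6 4 3 8 4 8 8 8
j stops at 9 (4), i stops at 8 (8); swap ⇒ 4 6 6 3 3 6 4 3 4 8 8 8 8
j stops at 8, i stops at 9; i≥j ⇒ return 8. nums=4 6 6 3 3 6 4 3 4 8 8 8 8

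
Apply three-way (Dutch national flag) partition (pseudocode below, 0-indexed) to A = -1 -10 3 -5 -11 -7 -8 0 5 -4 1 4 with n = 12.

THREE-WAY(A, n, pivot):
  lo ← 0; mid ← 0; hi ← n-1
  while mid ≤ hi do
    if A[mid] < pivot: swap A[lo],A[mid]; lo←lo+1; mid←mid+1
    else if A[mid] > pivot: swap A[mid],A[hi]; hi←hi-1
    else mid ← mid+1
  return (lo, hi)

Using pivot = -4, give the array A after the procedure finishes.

-10 -8 -5 -11 -7 -4 0 5 3 1 4 -1

lo=0 mid=0 hi=11
-1>-4: swap(0,11), hi=10 ⇒ 4 -10 3 -5 -11 -7 -8 0 5 -4 1 -1
4>-4: swap(0,10), hi=9 ⇒ 1 -10 3 -5 -11 -7 -8 0 5 -4 4 -1
1>-4: swap(0,9), hi=8 ⇒ -4 -10 3 -5 -11 -7 -8 0 5 1 4 -1
-4=-4: mid=1
-10<-4: swap(0,1), lo=1 mid=2 ⇒ -10 -4 3 -5 -11 -7 -8 0 5 1 4 -1
3>-4: swap(2,8), hi=7 ⇒ -10 -4 5 -5 -11 -7 -8 0 3 1 4 -1
5>-4: swap(2,7), hi=6 ⇒ -10 -4 0 -5 -11 -7 -8 5 3 1 4 -1
0>-4: swap(2,6), hi=5 ⇒ -10 -4 -8 -5 -11 -7 0 5 3 1 4 -1
-8<-4: swap(1,2), lo=2 mid=3 ⇒ -10 -8 -4 -5 -11 -7 0 5 3 1 4 -1
-5<-4: swap(2,3), lo=3 mid=4 ⇒ -10 -8 -5 -4 -11 -7 0 5 3 1 4 -1
-11<-4: swap(3,4), lo=4 mid=5 ⇒ -10 -8 -5 -11 -4 -7 0 5 3 1 4 -1
-7<-4: swap(4,5), lo=5 mid=6 ⇒ -10 -8 -5 -11 -7 -4 0 5 3 1 4 -1
done. lo=5 hi=5; A=-10 -8 -5 -11 -7 -4 0 5 3 1 4 -1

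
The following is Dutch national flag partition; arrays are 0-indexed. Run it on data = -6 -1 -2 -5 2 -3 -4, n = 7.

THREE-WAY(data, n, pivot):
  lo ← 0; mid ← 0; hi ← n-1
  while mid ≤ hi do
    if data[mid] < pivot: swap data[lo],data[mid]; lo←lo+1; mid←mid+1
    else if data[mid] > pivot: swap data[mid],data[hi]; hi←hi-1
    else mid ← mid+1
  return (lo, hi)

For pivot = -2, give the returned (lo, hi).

(4, 4)

pivot = -2; lo=0, mid=0, hi=6
data[mid]=-6<-2: swap data[0],data[0]; lo=1,mid=1 → -6 -1 -2 -5 2 -3 -4
data[mid]=-1>-2: swap data[1],data[6]; hi=5 → -6 -4 -2 -5 2 -3 -1
data[mid]=-4<-2: swap data[1],data[1]; lo=2,mid=2 → -6 -4 -2 -5 2 -3 -1
data[mid]=-2=-2: mid=3
data[mid]=-5<-2: swap data[2],data[3]; lo=3,mid=4 → -6 -4 -5 -2 2 -3 -1
data[mid]=2>-2: swap data[4],data[5]; hi=4 → -6 -4 -5 -2 -3 2 -1
data[mid]=-3<-2: swap data[3],data[4]; lo=4,mid=5 → -6 -4 -5 -3 -2 2 -1
end: lo=4, hi=4; data = -6 -4 -5 -3 -2 2 -1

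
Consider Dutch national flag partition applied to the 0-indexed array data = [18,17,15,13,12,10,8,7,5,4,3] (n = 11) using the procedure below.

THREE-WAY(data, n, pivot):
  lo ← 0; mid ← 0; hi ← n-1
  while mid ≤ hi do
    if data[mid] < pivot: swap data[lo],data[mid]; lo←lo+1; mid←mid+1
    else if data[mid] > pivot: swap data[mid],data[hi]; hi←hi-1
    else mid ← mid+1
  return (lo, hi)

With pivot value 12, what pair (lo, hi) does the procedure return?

pivot = 12; lo=0, mid=0, hi=10
data[mid]=18>12: swap data[0],data[10]; hi=9 → [3,17,15,13,12,10,8,7,5,4,18]
data[mid]=3<12: swap data[0],data[0]; lo=1,mid=1 → [3,17,15,13,12,10,8,7,5,4,18]
data[mid]=17>12: swap data[1],data[9]; hi=8 → [3,4,15,13,12,10,8,7,5,17,18]
data[mid]=4<12: swap data[1],data[1]; lo=2,mid=2 → [3,4,15,13,12,10,8,7,5,17,18]
data[mid]=15>12: swap data[2],data[8]; hi=7 → [3,4,5,13,12,10,8,7,15,17,18]
data[mid]=5<12: swap data[2],data[2]; lo=3,mid=3 → [3,4,5,13,12,10,8,7,15,17,18]
data[mid]=13>12: swap data[3],data[7]; hi=6 → [3,4,5,7,12,10,8,13,15,17,18]
data[mid]=7<12: swap data[3],data[3]; lo=4,mid=4 → [3,4,5,7,12,10,8,13,15,17,18]
data[mid]=12=12: mid=5
data[mid]=10<12: swap data[4],data[5]; lo=5,mid=6 → [3,4,5,7,10,12,8,13,15,17,18]
data[mid]=8<12: swap data[5],data[6]; lo=6,mid=7 → [3,4,5,7,10,8,12,13,15,17,18]
end: lo=6, hi=6; data = [3,4,5,7,10,8,12,13,15,17,18]

(6, 6)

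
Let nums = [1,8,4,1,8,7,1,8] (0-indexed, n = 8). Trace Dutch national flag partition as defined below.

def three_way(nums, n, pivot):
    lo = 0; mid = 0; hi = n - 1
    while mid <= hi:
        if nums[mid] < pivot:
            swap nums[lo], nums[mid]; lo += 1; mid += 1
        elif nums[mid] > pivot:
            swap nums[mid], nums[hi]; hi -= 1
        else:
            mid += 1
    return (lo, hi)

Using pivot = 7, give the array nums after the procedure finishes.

lo=0 mid=0 hi=7
1<7: swap(0,0), lo=1 mid=1 ⇒ [1,8,4,1,8,7,1,8]
8>7: swap(1,7), hi=6 ⇒ [1,8,4,1,8,7,1,8]
8>7: swap(1,6), hi=5 ⇒ [1,1,4,1,8,7,8,8]
1<7: swap(1,1), lo=2 mid=2 ⇒ [1,1,4,1,8,7,8,8]
4<7: swap(2,2), lo=3 mid=3 ⇒ [1,1,4,1,8,7,8,8]
1<7: swap(3,3), lo=4 mid=4 ⇒ [1,1,4,1,8,7,8,8]
8>7: swap(4,5), hi=4 ⇒ [1,1,4,1,7,8,8,8]
7=7: mid=5
done. lo=4 hi=4; nums=[1,1,4,1,7,8,8,8]

[1,1,4,1,7,8,8,8]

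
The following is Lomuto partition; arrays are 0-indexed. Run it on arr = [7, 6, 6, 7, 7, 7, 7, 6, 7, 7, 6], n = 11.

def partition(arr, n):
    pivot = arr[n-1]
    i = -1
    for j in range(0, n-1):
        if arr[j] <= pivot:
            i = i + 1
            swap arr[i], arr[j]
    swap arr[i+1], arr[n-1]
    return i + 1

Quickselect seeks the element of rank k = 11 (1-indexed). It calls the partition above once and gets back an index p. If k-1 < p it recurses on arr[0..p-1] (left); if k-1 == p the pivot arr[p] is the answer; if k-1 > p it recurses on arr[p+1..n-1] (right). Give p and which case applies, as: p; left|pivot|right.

3; right

pivot = arr[10] = 6; i = -1
j=0: arr[0]=7 > 6 → no swap
j=1: arr[1]=6 ≤ 6 → i=0, swap arr[0],arr[1] → [6, 7, 6, 7, 7, 7, 7, 6, 7, 7, 6]
j=2: arr[2]=6 ≤ 6 → i=1, swap arr[1],arr[2] → [6, 6, 7, 7, 7, 7, 7, 6, 7, 7, 6]
j=3: arr[3]=7 > 6 → no swap
j=4: arr[4]=7 > 6 → no swap
j=5: arr[5]=7 > 6 → no swap
j=6: arr[6]=7 > 6 → no swap
j=7: arr[7]=6 ≤ 6 → i=2, swap arr[2],arr[7] → [6, 6, 6, 7, 7, 7, 7, 7, 7, 7, 6]
j=8: arr[8]=7 > 6 → no swap
j=9: arr[9]=7 > 6 → no swap
final swap arr[3],arr[10] → [6, 6, 6, 6, 7, 7, 7, 7, 7, 7, 7]; return 3
p = 3; k-1 = 10 > 3 ⇒ right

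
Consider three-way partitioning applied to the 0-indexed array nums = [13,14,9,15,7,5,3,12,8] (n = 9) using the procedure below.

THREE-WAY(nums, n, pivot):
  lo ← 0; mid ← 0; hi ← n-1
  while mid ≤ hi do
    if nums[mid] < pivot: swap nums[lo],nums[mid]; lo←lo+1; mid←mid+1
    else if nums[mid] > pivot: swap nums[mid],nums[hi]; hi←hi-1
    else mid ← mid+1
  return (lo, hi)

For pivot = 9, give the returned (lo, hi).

(4, 4)

lo=0 mid=0 hi=8
13>9: swap(0,8), hi=7 ⇒ [8,14,9,15,7,5,3,12,13]
8<9: swap(0,0), lo=1 mid=1 ⇒ [8,14,9,15,7,5,3,12,13]
14>9: swap(1,7), hi=6 ⇒ [8,12,9,15,7,5,3,14,13]
12>9: swap(1,6), hi=5 ⇒ [8,3,9,15,7,5,12,14,13]
3<9: swap(1,1), lo=2 mid=2 ⇒ [8,3,9,15,7,5,12,14,13]
9=9: mid=3
15>9: swap(3,5), hi=4 ⇒ [8,3,9,5,7,15,12,14,13]
5<9: swap(2,3), lo=3 mid=4 ⇒ [8,3,5,9,7,15,12,14,13]
7<9: swap(3,4), lo=4 mid=5 ⇒ [8,3,5,7,9,15,12,14,13]
done. lo=4 hi=4; nums=[8,3,5,7,9,15,12,14,13]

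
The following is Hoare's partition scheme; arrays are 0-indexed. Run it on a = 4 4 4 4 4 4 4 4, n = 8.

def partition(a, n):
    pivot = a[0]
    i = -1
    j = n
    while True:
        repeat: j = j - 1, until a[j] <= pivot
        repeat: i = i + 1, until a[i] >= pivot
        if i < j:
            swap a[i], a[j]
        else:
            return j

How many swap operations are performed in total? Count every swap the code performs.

4

pivot=4
j stops at 7 (4), i stops at 0 (4); swap ⇒ 4 4 4 4 4 4 4 4
j stops at 6 (4), i stops at 1 (4); swap ⇒ 4 4 4 4 4 4 4 4
j stops at 5 (4), i stops at 2 (4); swap ⇒ 4 4 4 4 4 4 4 4
j stops at 4 (4), i stops at 3 (4); swap ⇒ 4 4 4 4 4 4 4 4
j stops at 3, i stops at 4; i≥j ⇒ return 3. a=4 4 4 4 4 4 4 4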